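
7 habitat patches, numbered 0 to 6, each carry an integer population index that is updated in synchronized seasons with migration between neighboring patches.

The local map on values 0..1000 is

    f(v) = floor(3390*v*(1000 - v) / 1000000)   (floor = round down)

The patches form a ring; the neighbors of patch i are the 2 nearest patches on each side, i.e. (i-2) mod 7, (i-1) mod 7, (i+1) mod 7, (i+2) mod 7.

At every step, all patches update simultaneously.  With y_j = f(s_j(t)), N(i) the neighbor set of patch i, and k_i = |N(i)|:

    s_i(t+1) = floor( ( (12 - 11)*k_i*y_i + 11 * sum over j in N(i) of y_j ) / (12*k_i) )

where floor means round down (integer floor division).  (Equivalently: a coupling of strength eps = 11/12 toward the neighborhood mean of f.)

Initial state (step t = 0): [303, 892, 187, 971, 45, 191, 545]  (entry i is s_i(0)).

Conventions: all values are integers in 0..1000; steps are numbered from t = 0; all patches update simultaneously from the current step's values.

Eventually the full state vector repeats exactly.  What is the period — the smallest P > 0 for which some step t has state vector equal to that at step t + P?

Answer: 2
Key observation: The state at step 18, [840, 840, 840, 840, 840, 840, 840], reappears at step 20 — and no state repeats earlier — so the cycle the system enters has period 2.

Derivation:
t=0: [303, 892, 187, 971, 45, 191, 545]
t=1: [564, 523, 336, 353, 464, 454, 461]
t=2: [821, 804, 818, 817, 806, 824, 840]
t=3: [496, 494, 515, 514, 492, 496, 508]
t=4: [846, 846, 846, 846, 846, 846, 847]
t=5: [440, 440, 441, 441, 440, 440, 440]
t=6: [835, 835, 835, 835, 835, 835, 835]
t=7: [467, 467, 467, 467, 467, 467, 467]
t=8: [843, 843, 843, 843, 843, 843, 843]
t=9: [448, 448, 448, 448, 448, 448, 448]
t=10: [838, 838, 838, 838, 838, 838, 838]
t=11: [460, 460, 460, 460, 460, 460, 460]
t=12: [842, 842, 842, 842, 842, 842, 842]
t=13: [450, 450, 450, 450, 450, 450, 450]
t=14: [839, 839, 839, 839, 839, 839, 839]
t=15: [457, 457, 457, 457, 457, 457, 457]
t=16: [841, 841, 841, 841, 841, 841, 841]
t=17: [453, 453, 453, 453, 453, 453, 453]
t=18: [840, 840, 840, 840, 840, 840, 840]
t=19: [455, 455, 455, 455, 455, 455, 455]
t=20: [840, 840, 840, 840, 840, 840, 840]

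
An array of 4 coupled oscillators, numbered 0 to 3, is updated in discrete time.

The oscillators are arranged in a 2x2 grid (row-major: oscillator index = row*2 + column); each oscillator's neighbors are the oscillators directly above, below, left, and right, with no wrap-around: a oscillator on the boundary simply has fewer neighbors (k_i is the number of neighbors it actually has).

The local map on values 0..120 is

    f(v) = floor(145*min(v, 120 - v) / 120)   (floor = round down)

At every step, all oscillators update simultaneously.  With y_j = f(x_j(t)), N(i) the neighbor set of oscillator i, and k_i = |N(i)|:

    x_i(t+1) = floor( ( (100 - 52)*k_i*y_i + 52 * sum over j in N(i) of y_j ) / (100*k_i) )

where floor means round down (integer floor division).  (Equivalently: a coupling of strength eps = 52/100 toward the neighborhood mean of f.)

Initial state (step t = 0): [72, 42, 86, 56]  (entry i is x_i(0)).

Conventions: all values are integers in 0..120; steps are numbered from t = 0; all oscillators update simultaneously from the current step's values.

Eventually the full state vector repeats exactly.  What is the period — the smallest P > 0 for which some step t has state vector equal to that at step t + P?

Answer: 2
Key observation: The state at step 7, [71, 71, 71, 71], reappears at step 9 — and no state repeats earlier — so the cycle the system enters has period 2.

Derivation:
t=0: [72, 42, 86, 56]
t=1: [51, 56, 52, 55]
t=2: [62, 65, 62, 65]
t=3: [68, 67, 68, 67]
t=4: [62, 63, 62, 63]
t=5: [69, 68, 69, 68]
t=6: [61, 61, 61, 61]
t=7: [71, 71, 71, 71]
t=8: [59, 59, 59, 59]
t=9: [71, 71, 71, 71]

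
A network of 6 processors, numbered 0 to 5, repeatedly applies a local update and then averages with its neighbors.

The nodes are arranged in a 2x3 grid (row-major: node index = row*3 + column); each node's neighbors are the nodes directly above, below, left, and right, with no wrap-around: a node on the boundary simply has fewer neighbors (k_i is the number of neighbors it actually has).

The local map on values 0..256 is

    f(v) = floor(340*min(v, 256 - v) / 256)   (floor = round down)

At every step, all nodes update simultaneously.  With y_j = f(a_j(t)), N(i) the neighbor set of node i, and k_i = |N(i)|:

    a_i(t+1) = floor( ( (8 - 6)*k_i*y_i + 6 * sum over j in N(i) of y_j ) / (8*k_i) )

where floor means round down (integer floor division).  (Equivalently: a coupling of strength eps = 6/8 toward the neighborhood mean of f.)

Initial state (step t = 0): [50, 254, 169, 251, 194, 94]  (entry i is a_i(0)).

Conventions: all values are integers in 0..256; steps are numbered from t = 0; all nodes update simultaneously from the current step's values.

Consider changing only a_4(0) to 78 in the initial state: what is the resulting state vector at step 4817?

Simulating step by step:
t=0: [50, 254, 169, 251, 78, 94]
t=1: [19, 71, 76, 64, 58, 112]
t=2: [73, 74, 115, 59, 101, 103]
t=3: [90, 120, 125, 105, 111, 141]
t=4: [141, 147, 158, 134, 149, 155]
t=5: [152, 142, 136, 150, 145, 135]
t=6: [143, 148, 156, 141, 149, 154]
t=7: [148, 141, 137, 147, 143, 136]
t=8: [146, 150, 156, 145, 151, 155]
t=9: [144, 139, 135, 143, 140, 135]
t=10: [151, 154, 158, 150, 154, 157]
t=11: [137, 134, 132, 137, 135, 132]
t=12: [159, 161, 163, 158, 161, 162]
t=13: [128, 125, 124, 127, 126, 124]
t=14: [167, 166, 164, 168, 166, 165]
t=15: [117, 119, 120, 117, 118, 120]
t=16: [156, 157, 158, 155, 157, 157]
t=17: [132, 131, 130, 132, 131, 130]
t=18: [164, 165, 166, 164, 165, 166]
t=19: [121, 120, 119, 121, 120, 119]
t=20: [159, 159, 158, 159, 159, 158]
t=21: [128, 128, 129, 128, 128, 129]
t=22: [170, 169, 168, 170, 169, 168]
t=23: [114, 115, 115, 114, 115, 115]
t=24: [151, 151, 152, 151, 151, 152]
t=25: [139, 138, 138, 139, 138, 138]
t=26: [155, 155, 156, 155, 155, 156]
t=27: [134, 133, 132, 134, 133, 132]
t=28: [162, 163, 163, 162, 163, 163]
t=29: [123, 123, 123, 123, 123, 123]
t=30: [163, 163, 163, 163, 163, 163]
t=31: [123, 123, 123, 123, 123, 123]

Answer: [123, 123, 123, 123, 123, 123]
Key observation: The state at step 29, [123, 123, 123, 123, 123, 123], reappears at step 31: the system is in a cycle of period 2 from step 29 on.  Therefore the state at step 4817 equals the state at step 29 + ((4817 - 29) mod 2) = 29, which is [123, 123, 123, 123, 123, 123].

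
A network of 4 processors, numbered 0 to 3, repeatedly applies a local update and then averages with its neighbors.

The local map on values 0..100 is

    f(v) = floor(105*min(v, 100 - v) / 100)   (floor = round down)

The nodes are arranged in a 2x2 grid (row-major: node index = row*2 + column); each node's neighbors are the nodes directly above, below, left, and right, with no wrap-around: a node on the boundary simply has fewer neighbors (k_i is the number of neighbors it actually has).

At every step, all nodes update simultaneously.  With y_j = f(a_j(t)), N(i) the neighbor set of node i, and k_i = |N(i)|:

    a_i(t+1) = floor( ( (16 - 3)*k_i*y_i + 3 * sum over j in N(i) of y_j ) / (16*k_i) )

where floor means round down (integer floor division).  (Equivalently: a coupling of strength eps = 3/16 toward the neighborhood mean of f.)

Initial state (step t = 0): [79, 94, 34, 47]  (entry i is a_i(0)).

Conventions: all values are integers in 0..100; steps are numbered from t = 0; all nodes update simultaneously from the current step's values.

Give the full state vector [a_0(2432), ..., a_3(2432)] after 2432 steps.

Simulating step by step:
t=0: [79, 94, 34, 47]
t=1: [21, 11, 35, 43]
t=2: [22, 15, 35, 40]
t=3: [23, 18, 35, 38]
t=4: [24, 20, 35, 36]
t=5: [25, 22, 35, 35]
t=6: [26, 24, 35, 34]
t=7: [27, 26, 35, 34]
t=8: [28, 27, 35, 34]
t=9: [29, 28, 35, 34]
t=10: [30, 29, 35, 34]
t=11: [31, 30, 35, 34]
t=12: [32, 31, 35, 34]
t=13: [33, 32, 35, 34]
t=14: [34, 33, 35, 34]
t=15: [35, 34, 35, 35]
t=16: [35, 35, 36, 35]
t=17: [36, 36, 36, 36]
t=18: [37, 37, 37, 37]
t=19: [38, 38, 38, 38]
t=20: [39, 39, 39, 39]
t=21: [40, 40, 40, 40]
t=22: [42, 42, 42, 42]
t=23: [44, 44, 44, 44]
t=24: [46, 46, 46, 46]
t=25: [48, 48, 48, 48]
t=26: [50, 50, 50, 50]
t=27: [52, 52, 52, 52]
t=28: [50, 50, 50, 50]

Answer: [50, 50, 50, 50]
Key observation: The state at step 26, [50, 50, 50, 50], reappears at step 28: the system is in a cycle of period 2 from step 26 on.  Therefore the state at step 2432 equals the state at step 26 + ((2432 - 26) mod 2) = 26, which is [50, 50, 50, 50].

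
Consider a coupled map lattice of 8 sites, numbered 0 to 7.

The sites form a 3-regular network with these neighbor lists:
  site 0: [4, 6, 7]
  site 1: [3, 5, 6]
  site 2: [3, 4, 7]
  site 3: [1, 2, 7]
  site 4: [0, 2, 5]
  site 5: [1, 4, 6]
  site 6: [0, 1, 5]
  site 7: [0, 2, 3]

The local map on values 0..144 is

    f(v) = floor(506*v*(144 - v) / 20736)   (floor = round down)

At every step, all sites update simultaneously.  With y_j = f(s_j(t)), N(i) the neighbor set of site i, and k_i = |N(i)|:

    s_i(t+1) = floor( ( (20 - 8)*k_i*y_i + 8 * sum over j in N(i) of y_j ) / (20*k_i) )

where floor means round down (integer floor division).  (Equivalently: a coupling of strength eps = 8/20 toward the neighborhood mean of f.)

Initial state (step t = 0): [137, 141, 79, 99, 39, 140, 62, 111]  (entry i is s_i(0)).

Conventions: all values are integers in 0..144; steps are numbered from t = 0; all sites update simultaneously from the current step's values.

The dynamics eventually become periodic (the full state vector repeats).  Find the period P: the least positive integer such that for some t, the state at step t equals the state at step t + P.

Simulating step by step:
t=0: [137, 141, 79, 99, 39, 140, 62, 111]
t=1: [55, 38, 114, 94, 80, 38, 80, 87]
t=2: [120, 103, 97, 108, 114, 104, 116, 114]
t=3: [74, 98, 101, 96, 87, 95, 83, 86]
t=4: [124, 112, 110, 112, 118, 115, 120, 118]
t=5: [65, 83, 85, 85, 75, 79, 72, 76]
t=6: [125, 123, 123, 122, 125, 125, 125, 124]
t=7: [57, 61, 62, 63, 57, 57, 57, 60]
t=8: [121, 122, 123, 123, 121, 121, 121, 122]
t=9: [66, 65, 63, 63, 66, 66, 66, 64]
t=10: [124, 124, 124, 124, 124, 125, 125, 124]
t=11: [59, 59, 60, 60, 59, 57, 57, 60]
t=12: [121, 121, 122, 122, 121, 121, 121, 122]
t=13: [66, 66, 65, 65, 66, 67, 67, 65]
t=14: [125, 125, 125, 125, 125, 125, 125, 125]
t=15: [57, 57, 57, 57, 57, 57, 57, 57]
t=16: [121, 121, 121, 121, 121, 121, 121, 121]
t=17: [67, 67, 67, 67, 67, 67, 67, 67]
t=18: [125, 125, 125, 125, 125, 125, 125, 125]

Answer: 4
Key observation: The state at step 14, [125, 125, 125, 125, 125, 125, 125, 125], reappears at step 18 — and no state repeats earlier — so the cycle the system enters has period 4.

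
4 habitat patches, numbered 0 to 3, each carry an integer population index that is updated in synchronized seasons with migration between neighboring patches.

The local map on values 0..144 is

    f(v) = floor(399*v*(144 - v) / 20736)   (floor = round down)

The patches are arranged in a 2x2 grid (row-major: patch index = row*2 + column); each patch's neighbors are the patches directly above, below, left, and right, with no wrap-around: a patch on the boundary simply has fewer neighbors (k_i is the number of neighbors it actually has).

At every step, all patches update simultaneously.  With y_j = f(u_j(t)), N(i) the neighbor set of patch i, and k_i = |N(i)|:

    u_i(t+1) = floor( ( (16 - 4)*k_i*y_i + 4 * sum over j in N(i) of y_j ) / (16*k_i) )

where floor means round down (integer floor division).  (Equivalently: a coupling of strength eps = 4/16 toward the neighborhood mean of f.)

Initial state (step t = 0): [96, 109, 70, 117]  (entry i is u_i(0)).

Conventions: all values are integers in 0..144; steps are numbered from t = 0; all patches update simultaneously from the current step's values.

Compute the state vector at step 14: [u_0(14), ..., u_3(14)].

Simulating step by step:
t=0: [96, 109, 70, 117]
t=1: [87, 73, 92, 66]
t=2: [95, 98, 93, 98]
t=3: [88, 86, 90, 86]
t=4: [94, 94, 93, 94]
t=5: [90, 90, 90, 90]
t=6: [93, 93, 93, 93]
t=7: [91, 91, 91, 91]
t=8: [92, 92, 92, 92]
t=9: [92, 92, 92, 92]
t=10: [92, 92, 92, 92]
t=11: [92, 92, 92, 92]
t=12: [92, 92, 92, 92]
t=13: [92, 92, 92, 92]
t=14: [92, 92, 92, 92]

Answer: [92, 92, 92, 92]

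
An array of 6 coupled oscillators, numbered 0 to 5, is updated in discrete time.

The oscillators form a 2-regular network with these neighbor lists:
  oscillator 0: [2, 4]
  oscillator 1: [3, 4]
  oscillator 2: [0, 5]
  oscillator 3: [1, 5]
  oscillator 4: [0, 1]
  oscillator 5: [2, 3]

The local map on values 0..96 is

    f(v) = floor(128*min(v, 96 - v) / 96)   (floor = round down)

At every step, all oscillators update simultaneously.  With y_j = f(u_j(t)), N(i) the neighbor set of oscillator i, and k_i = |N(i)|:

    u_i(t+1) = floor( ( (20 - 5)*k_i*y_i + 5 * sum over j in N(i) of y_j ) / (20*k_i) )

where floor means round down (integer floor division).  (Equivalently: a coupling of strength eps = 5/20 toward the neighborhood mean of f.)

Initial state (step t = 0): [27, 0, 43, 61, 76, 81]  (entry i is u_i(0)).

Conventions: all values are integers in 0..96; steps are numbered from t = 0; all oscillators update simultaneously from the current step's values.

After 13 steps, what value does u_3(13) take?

Simulating step by step:
t=0: [27, 0, 43, 61, 76, 81]
t=1: [37, 9, 49, 37, 24, 27]
t=2: [48, 19, 57, 42, 31, 40]
t=3: [59, 30, 53, 51, 41, 53]
t=4: [50, 44, 56, 57, 51, 57]
t=5: [59, 57, 53, 52, 59, 52]
t=6: [50, 52, 56, 57, 49, 57]
t=7: [60, 57, 53, 52, 61, 52]
t=8: [48, 52, 56, 57, 47, 57]
t=9: [62, 57, 54, 52, 61, 52]
t=10: [46, 52, 54, 57, 46, 57]
t=11: [60, 57, 56, 52, 60, 52]
t=12: [48, 52, 53, 57, 48, 57]
t=13: [63, 58, 57, 52, 63, 52]

Answer: u_3(13) = 52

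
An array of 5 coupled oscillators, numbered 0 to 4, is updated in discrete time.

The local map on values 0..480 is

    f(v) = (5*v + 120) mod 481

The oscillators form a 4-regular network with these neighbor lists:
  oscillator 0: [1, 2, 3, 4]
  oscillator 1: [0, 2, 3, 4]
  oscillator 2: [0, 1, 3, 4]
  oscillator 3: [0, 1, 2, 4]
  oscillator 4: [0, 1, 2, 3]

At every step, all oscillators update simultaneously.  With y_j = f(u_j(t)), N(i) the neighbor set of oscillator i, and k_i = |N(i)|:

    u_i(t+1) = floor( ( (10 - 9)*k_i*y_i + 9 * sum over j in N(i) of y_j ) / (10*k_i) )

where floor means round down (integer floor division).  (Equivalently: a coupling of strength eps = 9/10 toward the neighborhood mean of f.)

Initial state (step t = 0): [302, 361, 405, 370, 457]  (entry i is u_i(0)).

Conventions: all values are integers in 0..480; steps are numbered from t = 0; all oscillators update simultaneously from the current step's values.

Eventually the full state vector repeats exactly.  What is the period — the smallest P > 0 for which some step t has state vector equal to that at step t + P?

Simulating step by step:
t=0: [302, 361, 405, 370, 457]
t=1: [79, 102, 74, 96, 102]
t=2: [99, 84, 102, 88, 84]
t=3: [91, 100, 89, 98, 100]
t=4: [119, 114, 121, 115, 114]
t=5: [220, 223, 219, 223, 223]
t=6: [267, 265, 267, 265, 265]
t=7: [5, 6, 5, 6, 6]
t=8: [148, 147, 148, 147, 147]
t=9: [375, 376, 375, 376, 376]
t=10: [74, 73, 74, 73, 73]
t=11: [5, 6, 5, 6, 6]

Answer: 4
Key observation: The state at step 7, [5, 6, 5, 6, 6], reappears at step 11 — and no state repeats earlier — so the cycle the system enters has period 4.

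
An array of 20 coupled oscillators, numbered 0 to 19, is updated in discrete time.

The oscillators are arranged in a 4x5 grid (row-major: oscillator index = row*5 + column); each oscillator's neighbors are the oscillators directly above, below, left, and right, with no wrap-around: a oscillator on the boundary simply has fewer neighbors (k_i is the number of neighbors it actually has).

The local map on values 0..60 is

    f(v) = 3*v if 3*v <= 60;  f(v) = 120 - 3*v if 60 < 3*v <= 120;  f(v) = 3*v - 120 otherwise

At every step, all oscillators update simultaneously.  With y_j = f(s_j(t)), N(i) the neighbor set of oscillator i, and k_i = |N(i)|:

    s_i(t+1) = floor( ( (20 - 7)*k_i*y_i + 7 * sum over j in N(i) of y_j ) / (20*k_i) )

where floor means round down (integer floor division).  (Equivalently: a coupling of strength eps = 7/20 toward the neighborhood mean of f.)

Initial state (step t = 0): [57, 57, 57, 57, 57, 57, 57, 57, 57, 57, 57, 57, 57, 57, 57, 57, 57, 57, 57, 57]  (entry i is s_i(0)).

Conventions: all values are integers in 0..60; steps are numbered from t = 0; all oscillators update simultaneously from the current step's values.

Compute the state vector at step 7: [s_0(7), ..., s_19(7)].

Simulating step by step:
t=0: [57, 57, 57, 57, 57, 57, 57, 57, 57, 57, 57, 57, 57, 57, 57, 57, 57, 57, 57, 57]
t=1: [51, 51, 51, 51, 51, 51, 51, 51, 51, 51, 51, 51, 51, 51, 51, 51, 51, 51, 51, 51]
t=2: [33, 33, 33, 33, 33, 33, 33, 33, 33, 33, 33, 33, 33, 33, 33, 33, 33, 33, 33, 33]
t=3: [21, 21, 21, 21, 21, 21, 21, 21, 21, 21, 21, 21, 21, 21, 21, 21, 21, 21, 21, 21]
t=4: [57, 57, 57, 57, 57, 57, 57, 57, 57, 57, 57, 57, 57, 57, 57, 57, 57, 57, 57, 57]
t=5: [51, 51, 51, 51, 51, 51, 51, 51, 51, 51, 51, 51, 51, 51, 51, 51, 51, 51, 51, 51]
t=6: [33, 33, 33, 33, 33, 33, 33, 33, 33, 33, 33, 33, 33, 33, 33, 33, 33, 33, 33, 33]
t=7: [21, 21, 21, 21, 21, 21, 21, 21, 21, 21, 21, 21, 21, 21, 21, 21, 21, 21, 21, 21]

Answer: [21, 21, 21, 21, 21, 21, 21, 21, 21, 21, 21, 21, 21, 21, 21, 21, 21, 21, 21, 21]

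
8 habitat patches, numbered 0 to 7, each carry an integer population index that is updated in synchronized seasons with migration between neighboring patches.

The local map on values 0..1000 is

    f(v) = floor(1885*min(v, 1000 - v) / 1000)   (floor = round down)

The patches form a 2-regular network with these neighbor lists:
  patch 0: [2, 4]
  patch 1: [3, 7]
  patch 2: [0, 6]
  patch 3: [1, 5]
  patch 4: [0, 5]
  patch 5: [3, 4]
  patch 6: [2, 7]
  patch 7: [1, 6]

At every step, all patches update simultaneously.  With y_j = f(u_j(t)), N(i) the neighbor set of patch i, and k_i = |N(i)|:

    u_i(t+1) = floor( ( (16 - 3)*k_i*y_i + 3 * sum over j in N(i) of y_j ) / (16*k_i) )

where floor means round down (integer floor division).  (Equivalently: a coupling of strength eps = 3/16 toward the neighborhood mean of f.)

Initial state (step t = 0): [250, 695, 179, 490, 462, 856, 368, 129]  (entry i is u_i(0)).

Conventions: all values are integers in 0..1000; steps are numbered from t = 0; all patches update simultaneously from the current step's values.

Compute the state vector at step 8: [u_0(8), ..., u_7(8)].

Answer: [554, 833, 521, 457, 442, 421, 726, 807]

Derivation:
t=0: [250, 695, 179, 490, 462, 856, 368, 129]
t=1: [495, 575, 382, 829, 776, 388, 617, 316]
t=2: [865, 736, 740, 405, 498, 663, 709, 626]
t=3: [340, 541, 473, 726, 845, 675, 557, 669]
t=4: [630, 809, 862, 557, 354, 573, 820, 665]
t=5: [653, 429, 308, 787, 682, 794, 358, 578]
t=6: [641, 768, 595, 437, 584, 409, 676, 784]
t=7: [694, 470, 740, 781, 772, 776, 605, 428]
t=8: [554, 833, 521, 457, 442, 421, 726, 807]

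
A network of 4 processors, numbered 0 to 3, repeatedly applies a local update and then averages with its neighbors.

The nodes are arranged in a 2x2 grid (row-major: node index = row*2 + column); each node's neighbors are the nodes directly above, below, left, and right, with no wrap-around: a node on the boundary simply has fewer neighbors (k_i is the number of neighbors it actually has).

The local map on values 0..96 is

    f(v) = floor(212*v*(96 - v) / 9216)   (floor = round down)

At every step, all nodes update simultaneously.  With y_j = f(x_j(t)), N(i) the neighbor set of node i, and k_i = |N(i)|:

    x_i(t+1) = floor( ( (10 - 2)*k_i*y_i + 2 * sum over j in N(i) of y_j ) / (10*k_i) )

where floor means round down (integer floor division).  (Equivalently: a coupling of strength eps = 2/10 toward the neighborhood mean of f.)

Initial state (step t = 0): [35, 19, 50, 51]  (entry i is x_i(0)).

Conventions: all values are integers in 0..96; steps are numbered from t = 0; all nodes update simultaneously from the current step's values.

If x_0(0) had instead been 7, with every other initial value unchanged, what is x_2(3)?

Answer: x_2(3) = 51
Key observation: This trace re-runs the system from the modified initial state.

Derivation:
t=0: [7, 19, 50, 51]
t=1: [19, 33, 48, 50]
t=2: [36, 46, 50, 51]
t=3: [49, 51, 51, 52]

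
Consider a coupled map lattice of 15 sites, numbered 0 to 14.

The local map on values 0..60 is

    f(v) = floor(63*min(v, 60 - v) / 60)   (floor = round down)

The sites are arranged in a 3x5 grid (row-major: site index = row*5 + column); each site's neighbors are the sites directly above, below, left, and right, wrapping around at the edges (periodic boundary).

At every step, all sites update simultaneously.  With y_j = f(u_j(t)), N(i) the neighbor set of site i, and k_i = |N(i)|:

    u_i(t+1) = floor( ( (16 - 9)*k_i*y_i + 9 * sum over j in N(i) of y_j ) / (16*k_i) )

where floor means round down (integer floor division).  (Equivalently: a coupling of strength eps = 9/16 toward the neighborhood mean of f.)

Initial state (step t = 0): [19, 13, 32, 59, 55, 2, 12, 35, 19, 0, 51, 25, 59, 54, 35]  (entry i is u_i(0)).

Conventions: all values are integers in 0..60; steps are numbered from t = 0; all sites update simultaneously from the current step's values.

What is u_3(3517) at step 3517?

Answer: u_3(3517) = 9
Key observation: The state at step 9, [9, 9, 9, 9, 9, 9, 9, 9, 9, 9, 9, 9, 9, 9, 9], reappears at step 10: the system is in a cycle of period 1 from step 9 on.  Therefore the state at step 3517 equals the state at step 9 + ((3517 - 9) mod 1) = 9, which is [9, 9, 9, 9, 9, 9, 9, 9, 9, 9, 9, 9, 9, 9, 9].

Derivation:
t=0: [19, 13, 32, 59, 55, 2, 12, 35, 19, 0, 51, 25, 59, 54, 35]
t=1: [12, 17, 18, 8, 8, 6, 14, 19, 12, 7, 14, 16, 12, 9, 14]
t=2: [11, 15, 15, 10, 9, 9, 14, 16, 11, 8, 12, 15, 13, 10, 11]
t=3: [11, 14, 14, 10, 9, 10, 13, 14, 11, 9, 11, 14, 13, 10, 10]
t=4: [11, 13, 13, 10, 9, 10, 13, 13, 10, 9, 11, 13, 13, 10, 9]
t=5: [10, 12, 12, 10, 9, 10, 12, 12, 10, 9, 10, 12, 12, 10, 9]
t=6: [10, 11, 11, 10, 9, 10, 11, 11, 10, 9, 10, 11, 11, 10, 9]
t=7: [10, 10, 10, 10, 9, 10, 10, 10, 10, 9, 10, 10, 10, 10, 9]
t=8: [9, 10, 10, 9, 9, 9, 10, 10, 9, 9, 9, 10, 10, 9, 9]
t=9: [9, 9, 9, 9, 9, 9, 9, 9, 9, 9, 9, 9, 9, 9, 9]
t=10: [9, 9, 9, 9, 9, 9, 9, 9, 9, 9, 9, 9, 9, 9, 9]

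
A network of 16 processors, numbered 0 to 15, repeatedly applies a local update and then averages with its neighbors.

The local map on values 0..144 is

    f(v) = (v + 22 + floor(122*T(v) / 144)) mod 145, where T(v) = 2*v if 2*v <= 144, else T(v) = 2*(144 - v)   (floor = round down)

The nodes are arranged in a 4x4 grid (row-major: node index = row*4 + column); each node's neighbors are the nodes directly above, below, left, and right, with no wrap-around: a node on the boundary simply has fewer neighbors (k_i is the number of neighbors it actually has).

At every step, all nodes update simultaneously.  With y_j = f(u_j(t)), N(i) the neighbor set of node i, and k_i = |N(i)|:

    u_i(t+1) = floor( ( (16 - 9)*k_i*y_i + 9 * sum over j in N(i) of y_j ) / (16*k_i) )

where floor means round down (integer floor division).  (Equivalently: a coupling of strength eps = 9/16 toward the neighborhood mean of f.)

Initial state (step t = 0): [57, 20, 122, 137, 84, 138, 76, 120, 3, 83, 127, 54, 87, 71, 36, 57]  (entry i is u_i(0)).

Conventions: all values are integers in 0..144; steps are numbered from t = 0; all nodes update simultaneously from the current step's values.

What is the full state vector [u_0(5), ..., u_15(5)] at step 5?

Answer: [20, 19, 29, 29, 27, 33, 40, 33, 44, 54, 55, 45, 54, 60, 58, 55]

Derivation:
t=0: [57, 20, 122, 137, 84, 138, 76, 120, 3, 83, 127, 54, 87, 71, 36, 57]
t=1: [51, 49, 47, 31, 43, 48, 48, 37, 47, 49, 52, 28, 53, 75, 76, 52]
t=2: [47, 8, 23, 80, 64, 25, 23, 91, 32, 17, 32, 71, 28, 47, 48, 53]
t=3: [27, 51, 72, 67, 58, 72, 83, 65, 87, 72, 78, 64, 73, 33, 27, 29]
t=4: [54, 50, 56, 59, 56, 56, 64, 54, 58, 74, 67, 62, 78, 92, 92, 83]
t=5: [20, 19, 29, 29, 27, 33, 40, 33, 44, 54, 55, 45, 54, 60, 58, 55]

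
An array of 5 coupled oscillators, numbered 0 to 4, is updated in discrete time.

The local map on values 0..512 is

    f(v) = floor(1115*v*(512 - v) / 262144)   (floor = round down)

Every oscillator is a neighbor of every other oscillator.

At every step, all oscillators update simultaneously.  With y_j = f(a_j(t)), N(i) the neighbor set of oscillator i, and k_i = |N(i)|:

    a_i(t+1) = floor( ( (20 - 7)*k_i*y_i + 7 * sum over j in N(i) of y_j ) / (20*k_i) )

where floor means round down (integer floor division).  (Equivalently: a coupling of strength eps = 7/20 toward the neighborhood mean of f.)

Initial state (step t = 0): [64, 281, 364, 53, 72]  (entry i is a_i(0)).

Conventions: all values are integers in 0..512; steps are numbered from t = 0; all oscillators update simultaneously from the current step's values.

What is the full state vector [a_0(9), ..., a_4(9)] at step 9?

Answer: [277, 277, 277, 277, 277]

Derivation:
t=0: [64, 281, 364, 53, 72]
t=1: [143, 230, 204, 133, 150]
t=2: [231, 260, 256, 226, 235]
t=3: [276, 277, 277, 275, 276]
t=4: [276, 276, 276, 276, 276]
t=5: [277, 277, 277, 277, 277]
t=6: [276, 276, 276, 276, 276]
t=7: [277, 277, 277, 277, 277]
t=8: [276, 276, 276, 276, 276]
t=9: [277, 277, 277, 277, 277]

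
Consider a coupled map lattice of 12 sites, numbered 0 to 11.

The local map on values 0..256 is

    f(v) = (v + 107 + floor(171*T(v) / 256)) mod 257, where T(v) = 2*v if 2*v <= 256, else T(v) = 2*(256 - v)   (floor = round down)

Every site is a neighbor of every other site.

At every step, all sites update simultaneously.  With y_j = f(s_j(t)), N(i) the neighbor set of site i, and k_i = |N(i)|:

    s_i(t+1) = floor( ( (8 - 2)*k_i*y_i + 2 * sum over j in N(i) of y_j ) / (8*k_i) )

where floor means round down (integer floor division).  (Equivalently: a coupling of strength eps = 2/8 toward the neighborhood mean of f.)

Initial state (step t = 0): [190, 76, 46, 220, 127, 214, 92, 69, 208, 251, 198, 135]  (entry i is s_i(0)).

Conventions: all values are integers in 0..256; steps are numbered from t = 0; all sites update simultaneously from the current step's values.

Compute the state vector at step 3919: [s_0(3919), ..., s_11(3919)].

Simulating step by step:
t=0: [190, 76, 46, 220, 127, 214, 92, 69, 208, 251, 198, 135]
t=1: [123, 49, 185, 116, 136, 117, 76, 38, 118, 108, 121, 136]
t=2: [136, 197, 130, 123, 142, 125, 56, 178, 127, 110, 132, 142]
t=3: [146, 130, 147, 139, 144, 142, 212, 135, 146, 116, 146, 144]
t=4: [141, 145, 141, 143, 142, 142, 125, 144, 141, 125, 141, 142]
t=5: [143, 143, 143, 143, 143, 143, 141, 143, 143, 141, 143, 143]
t=6: [143, 143, 143, 143, 143, 143, 143, 143, 143, 143, 143, 143]
t=7: [143, 143, 143, 143, 143, 143, 143, 143, 143, 143, 143, 143]

Answer: [143, 143, 143, 143, 143, 143, 143, 143, 143, 143, 143, 143]
Key observation: The state at step 6, [143, 143, 143, 143, 143, 143, 143, 143, 143, 143, 143, 143], reappears at step 7: the system is in a cycle of period 1 from step 6 on.  Therefore the state at step 3919 equals the state at step 6 + ((3919 - 6) mod 1) = 6, which is [143, 143, 143, 143, 143, 143, 143, 143, 143, 143, 143, 143].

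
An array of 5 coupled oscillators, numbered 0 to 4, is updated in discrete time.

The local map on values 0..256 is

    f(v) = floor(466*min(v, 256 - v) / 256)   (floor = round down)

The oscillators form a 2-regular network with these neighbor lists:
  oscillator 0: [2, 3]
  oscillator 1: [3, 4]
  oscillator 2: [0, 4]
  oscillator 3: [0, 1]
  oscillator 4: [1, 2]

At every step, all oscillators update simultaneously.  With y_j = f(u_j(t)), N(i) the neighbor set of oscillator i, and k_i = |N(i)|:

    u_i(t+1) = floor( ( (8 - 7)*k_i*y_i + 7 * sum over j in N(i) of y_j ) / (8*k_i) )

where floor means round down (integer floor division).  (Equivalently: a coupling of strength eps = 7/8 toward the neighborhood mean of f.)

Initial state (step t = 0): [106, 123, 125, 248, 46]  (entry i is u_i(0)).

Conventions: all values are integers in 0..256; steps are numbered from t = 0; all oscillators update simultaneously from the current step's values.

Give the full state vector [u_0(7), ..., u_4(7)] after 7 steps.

Answer: [223, 221, 221, 213, 213]

Derivation:
t=0: [106, 123, 125, 248, 46]
t=1: [129, 70, 148, 183, 207]
t=2: [172, 112, 164, 173, 152]
t=3: [158, 174, 170, 174, 185]
t=4: [155, 140, 153, 161, 149]
t=5: [179, 186, 188, 193, 198]
t=6: [121, 111, 122, 131, 122]
t=7: [223, 221, 221, 213, 213]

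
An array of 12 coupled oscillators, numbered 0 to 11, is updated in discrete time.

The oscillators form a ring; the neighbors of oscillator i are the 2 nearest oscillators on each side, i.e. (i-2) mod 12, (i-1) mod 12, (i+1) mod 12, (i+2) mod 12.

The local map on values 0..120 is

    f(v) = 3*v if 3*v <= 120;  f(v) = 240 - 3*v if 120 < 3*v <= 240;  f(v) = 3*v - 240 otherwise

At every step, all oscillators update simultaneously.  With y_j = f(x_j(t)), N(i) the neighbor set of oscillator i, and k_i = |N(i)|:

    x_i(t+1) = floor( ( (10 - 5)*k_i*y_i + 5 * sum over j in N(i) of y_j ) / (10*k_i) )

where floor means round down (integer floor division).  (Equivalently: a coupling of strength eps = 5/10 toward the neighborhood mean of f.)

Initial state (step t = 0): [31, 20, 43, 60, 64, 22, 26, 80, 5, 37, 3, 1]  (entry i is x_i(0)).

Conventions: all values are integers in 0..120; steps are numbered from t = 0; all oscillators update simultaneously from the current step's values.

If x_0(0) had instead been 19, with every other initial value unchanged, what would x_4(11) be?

Simulating step by step:
t=0: [19, 20, 43, 60, 64, 22, 26, 80, 5, 37, 3, 1]
t=1: [51, 58, 83, 65, 63, 56, 55, 33, 32, 58, 27, 31]
t=2: [74, 62, 35, 47, 50, 69, 77, 88, 88, 79, 83, 84]
t=3: [31, 56, 85, 84, 75, 44, 25, 20, 17, 10, 11, 16]
t=4: [67, 57, 31, 32, 33, 74, 66, 63, 50, 39, 44, 52]
t=5: [63, 73, 84, 82, 80, 45, 53, 58, 84, 100, 95, 83]
t=6: [36, 20, 15, 20, 25, 71, 63, 65, 37, 46, 39, 26]
t=7: [91, 66, 60, 55, 60, 42, 57, 58, 94, 94, 108, 87]
t=8: [42, 44, 56, 72, 69, 90, 69, 66, 53, 47, 59, 35]
t=9: [100, 93, 70, 42, 36, 31, 39, 51, 70, 85, 81, 100]
t=10: [46, 52, 55, 90, 98, 99, 98, 75, 42, 30, 22, 44]
t=11: [92, 81, 71, 48, 54, 47, 57, 46, 85, 82, 84, 96]

Answer: x_4(11) = 54
Key observation: This trace re-runs the system from the modified initial state.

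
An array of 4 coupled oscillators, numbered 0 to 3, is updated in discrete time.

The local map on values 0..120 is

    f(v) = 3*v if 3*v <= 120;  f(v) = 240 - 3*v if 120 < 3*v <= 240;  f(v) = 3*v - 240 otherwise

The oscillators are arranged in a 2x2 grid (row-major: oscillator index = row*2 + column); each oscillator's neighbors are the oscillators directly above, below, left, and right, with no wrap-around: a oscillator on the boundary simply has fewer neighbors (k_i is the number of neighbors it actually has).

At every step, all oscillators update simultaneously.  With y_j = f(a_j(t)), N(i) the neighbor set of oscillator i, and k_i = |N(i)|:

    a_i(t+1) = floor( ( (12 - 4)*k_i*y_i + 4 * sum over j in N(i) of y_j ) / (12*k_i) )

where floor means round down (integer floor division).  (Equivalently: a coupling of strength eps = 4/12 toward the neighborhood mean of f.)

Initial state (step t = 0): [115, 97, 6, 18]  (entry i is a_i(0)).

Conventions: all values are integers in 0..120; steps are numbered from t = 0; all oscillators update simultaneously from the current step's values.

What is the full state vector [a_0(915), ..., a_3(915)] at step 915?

Simulating step by step:
t=0: [115, 97, 6, 18]
t=1: [81, 60, 38, 47]
t=2: [31, 57, 93, 95]
t=3: [80, 69, 49, 48]
t=4: [21, 38, 78, 85]
t=5: [62, 89, 17, 30]
t=6: [49, 42, 58, 73]
t=7: [92, 95, 63, 44]
t=8: [40, 54, 58, 88]
t=9: [104, 76, 68, 40]
t=10: [56, 40, 56, 88]
t=11: [80, 96, 64, 48]
t=12: [16, 48, 48, 80]
t=13: [64, 72, 72, 32]
t=14: [40, 40, 40, 72]
t=15: [120, 104, 104, 56]
t=16: [104, 80, 80, 72]
t=17: [48, 16, 16, 16]
t=18: [80, 56, 56, 48]
t=19: [24, 64, 64, 88]
t=20: [64, 48, 48, 32]
t=21: [64, 88, 88, 96]
t=22: [40, 32, 32, 40]
t=23: [112, 104, 104, 112]
t=24: [88, 80, 80, 88]
t=25: [16, 8, 8, 16]
t=26: [40, 32, 32, 40]

Answer: [112, 104, 104, 112]
Key observation: The state at step 22, [40, 32, 32, 40], reappears at step 26: the system is in a cycle of period 4 from step 22 on.  Therefore the state at step 915 equals the state at step 22 + ((915 - 22) mod 4) = 23, which is [112, 104, 104, 112].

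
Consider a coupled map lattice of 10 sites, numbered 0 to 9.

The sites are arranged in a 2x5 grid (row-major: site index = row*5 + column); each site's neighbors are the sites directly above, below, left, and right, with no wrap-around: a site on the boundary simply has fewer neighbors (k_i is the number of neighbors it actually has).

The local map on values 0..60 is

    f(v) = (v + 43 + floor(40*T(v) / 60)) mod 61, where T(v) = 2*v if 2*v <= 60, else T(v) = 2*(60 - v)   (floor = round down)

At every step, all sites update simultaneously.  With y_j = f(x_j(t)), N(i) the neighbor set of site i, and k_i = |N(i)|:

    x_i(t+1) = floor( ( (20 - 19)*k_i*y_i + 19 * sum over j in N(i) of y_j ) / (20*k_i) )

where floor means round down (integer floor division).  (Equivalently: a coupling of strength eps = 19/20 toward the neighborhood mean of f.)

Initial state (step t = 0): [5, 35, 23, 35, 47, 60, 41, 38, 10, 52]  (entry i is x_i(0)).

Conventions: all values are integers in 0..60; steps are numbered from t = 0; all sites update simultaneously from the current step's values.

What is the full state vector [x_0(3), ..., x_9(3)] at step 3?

Simulating step by step:
t=0: [5, 35, 23, 35, 47, 60, 41, 38, 10, 52]
t=1: [46, 45, 48, 29, 46, 50, 47, 30, 45, 26]
t=2: [46, 46, 49, 46, 45, 45, 47, 46, 47, 46]
t=3: [46, 45, 45, 46, 46, 46, 46, 45, 46, 46]

Answer: [46, 45, 45, 46, 46, 46, 46, 45, 46, 46]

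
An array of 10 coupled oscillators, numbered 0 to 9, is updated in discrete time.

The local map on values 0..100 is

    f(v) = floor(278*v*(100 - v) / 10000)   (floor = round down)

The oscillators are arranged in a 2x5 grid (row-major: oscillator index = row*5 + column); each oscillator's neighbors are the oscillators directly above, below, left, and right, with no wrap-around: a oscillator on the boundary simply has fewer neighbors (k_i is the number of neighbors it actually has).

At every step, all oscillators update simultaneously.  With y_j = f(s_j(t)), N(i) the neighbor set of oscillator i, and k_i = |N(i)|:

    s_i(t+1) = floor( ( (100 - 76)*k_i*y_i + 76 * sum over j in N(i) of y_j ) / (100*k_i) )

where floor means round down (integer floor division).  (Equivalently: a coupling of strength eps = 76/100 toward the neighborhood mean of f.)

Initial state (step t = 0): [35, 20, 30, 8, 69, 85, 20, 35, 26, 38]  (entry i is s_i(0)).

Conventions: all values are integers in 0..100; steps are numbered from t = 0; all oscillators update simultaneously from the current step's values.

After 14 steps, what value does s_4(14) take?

Answer: s_4(14) = 64

Derivation:
t=0: [35, 20, 30, 8, 69, 85, 20, 35, 26, 38]
t=1: [45, 52, 46, 47, 46, 49, 46, 54, 50, 58]
t=2: [68, 68, 69, 69, 68, 68, 69, 69, 68, 68]
t=3: [60, 59, 59, 59, 59, 59, 59, 59, 59, 60]
t=4: [66, 66, 67, 67, 66, 66, 67, 67, 66, 66]
t=5: [62, 61, 61, 61, 61, 61, 61, 61, 61, 62]
t=6: [65, 65, 66, 66, 65, 65, 66, 66, 65, 65]
t=7: [63, 62, 62, 62, 62, 62, 62, 62, 62, 63]
t=8: [64, 64, 65, 65, 64, 64, 65, 65, 64, 64]
t=9: [64, 63, 63, 63, 63, 63, 63, 63, 63, 64]
t=10: [64, 64, 64, 64, 64, 64, 64, 64, 64, 64]
t=11: [64, 64, 64, 64, 64, 64, 64, 64, 64, 64]
t=12: [64, 64, 64, 64, 64, 64, 64, 64, 64, 64]
t=13: [64, 64, 64, 64, 64, 64, 64, 64, 64, 64]
t=14: [64, 64, 64, 64, 64, 64, 64, 64, 64, 64]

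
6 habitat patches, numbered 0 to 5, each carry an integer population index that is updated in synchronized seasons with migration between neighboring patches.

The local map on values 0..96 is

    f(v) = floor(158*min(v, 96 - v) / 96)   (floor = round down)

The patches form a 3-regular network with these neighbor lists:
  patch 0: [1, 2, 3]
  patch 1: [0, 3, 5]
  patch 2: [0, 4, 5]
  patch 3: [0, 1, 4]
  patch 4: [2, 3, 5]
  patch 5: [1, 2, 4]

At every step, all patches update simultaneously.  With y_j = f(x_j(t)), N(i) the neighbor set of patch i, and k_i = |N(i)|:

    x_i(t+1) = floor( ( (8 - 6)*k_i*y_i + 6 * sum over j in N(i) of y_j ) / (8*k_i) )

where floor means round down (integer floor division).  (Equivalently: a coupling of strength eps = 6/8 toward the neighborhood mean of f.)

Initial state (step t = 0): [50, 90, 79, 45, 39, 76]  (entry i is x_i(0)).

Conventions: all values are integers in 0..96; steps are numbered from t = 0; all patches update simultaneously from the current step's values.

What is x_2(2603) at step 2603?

Simulating step by step:
t=0: [50, 90, 79, 45, 39, 76]
t=1: [46, 47, 49, 55, 49, 33]
t=2: [74, 68, 70, 74, 68, 71]
t=3: [40, 39, 41, 41, 41, 43]
t=4: [65, 66, 67, 65, 67, 67]
t=5: [49, 49, 48, 49, 48, 47]
t=6: [77, 77, 78, 77, 78, 78]
t=7: [30, 30, 29, 30, 29, 29]
t=8: [48, 48, 47, 48, 47, 47]
t=9: [78, 78, 77, 78, 77, 77]
t=10: [29, 29, 30, 29, 30, 30]
t=11: [47, 47, 48, 47, 48, 48]
t=12: [77, 77, 78, 77, 78, 78]

Answer: x_2(2603) = 48
Key observation: The state at step 6, [77, 77, 78, 77, 78, 78], reappears at step 12: the system is in a cycle of period 6 from step 6 on.  Therefore the state at step 2603 equals the state at step 6 + ((2603 - 6) mod 6) = 11, which is [47, 47, 48, 47, 48, 48].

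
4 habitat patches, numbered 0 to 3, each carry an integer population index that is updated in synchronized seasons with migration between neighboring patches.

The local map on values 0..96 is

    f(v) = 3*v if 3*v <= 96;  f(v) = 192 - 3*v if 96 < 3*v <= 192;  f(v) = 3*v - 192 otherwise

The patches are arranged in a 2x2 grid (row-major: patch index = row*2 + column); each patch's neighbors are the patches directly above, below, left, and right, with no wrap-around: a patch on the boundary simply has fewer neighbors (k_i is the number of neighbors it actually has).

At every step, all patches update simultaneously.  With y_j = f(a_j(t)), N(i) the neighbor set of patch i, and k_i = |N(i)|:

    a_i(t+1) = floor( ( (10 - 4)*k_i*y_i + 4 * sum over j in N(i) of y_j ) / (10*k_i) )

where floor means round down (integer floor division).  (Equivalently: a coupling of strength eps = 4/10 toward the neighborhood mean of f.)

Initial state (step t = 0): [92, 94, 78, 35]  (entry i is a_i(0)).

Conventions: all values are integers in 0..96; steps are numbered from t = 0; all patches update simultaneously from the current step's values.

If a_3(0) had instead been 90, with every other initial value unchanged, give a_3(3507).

Answer: a_3(3507) = 78
Key observation: The state at step 4, [19, 26, 35, 39], reappears at step 6: the system is in a cycle of period 2 from step 4 on.  Therefore the state at step 3507 equals the state at step 4 + ((3507 - 4) mod 2) = 5, which is [67, 73, 78, 78].

Derivation:
t=0: [92, 94, 78, 90]
t=1: [76, 86, 57, 73]
t=2: [39, 52, 25, 33]
t=3: [67, 55, 78, 78]
t=4: [19, 26, 35, 39]
t=5: [67, 73, 78, 78]
t=6: [19, 26, 35, 39]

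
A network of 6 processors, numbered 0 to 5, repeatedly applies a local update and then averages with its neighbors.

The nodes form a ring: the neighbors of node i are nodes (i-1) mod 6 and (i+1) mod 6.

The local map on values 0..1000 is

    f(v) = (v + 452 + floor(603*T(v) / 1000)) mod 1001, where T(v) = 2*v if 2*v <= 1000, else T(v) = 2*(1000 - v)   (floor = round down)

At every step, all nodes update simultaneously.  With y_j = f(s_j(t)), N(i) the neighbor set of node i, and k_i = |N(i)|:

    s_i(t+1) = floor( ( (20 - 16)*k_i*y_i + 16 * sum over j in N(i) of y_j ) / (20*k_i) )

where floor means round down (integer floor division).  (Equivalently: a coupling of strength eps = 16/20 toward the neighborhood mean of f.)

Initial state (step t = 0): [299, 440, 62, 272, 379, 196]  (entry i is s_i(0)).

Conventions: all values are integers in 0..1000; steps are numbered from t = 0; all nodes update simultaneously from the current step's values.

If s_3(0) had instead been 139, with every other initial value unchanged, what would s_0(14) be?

Answer: s_0(14) = 513
Key observation: This trace re-runs the system from the modified initial state.

Derivation:
t=0: [299, 440, 62, 139, 379, 196]
t=1: [544, 363, 589, 501, 714, 335]
t=2: [285, 481, 428, 528, 399, 459]
t=3: [405, 292, 503, 400, 470, 256]
t=4: [112, 377, 281, 482, 236, 335]
t=5: [328, 364, 332, 519, 476, 706]
t=6: [340, 193, 357, 383, 524, 372]
t=7: [499, 351, 516, 373, 336, 354]
t=8: [292, 485, 309, 351, 240, 343]
t=9: [309, 194, 324, 490, 369, 471]
t=10: [574, 294, 597, 278, 461, 256]
t=11: [153, 448, 172, 413, 125, 405]
t=12: [471, 735, 486, 695, 427, 675]
t=13: [506, 506, 511, 468, 490, 456]
t=14: [513, 551, 524, 529, 481, 524]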